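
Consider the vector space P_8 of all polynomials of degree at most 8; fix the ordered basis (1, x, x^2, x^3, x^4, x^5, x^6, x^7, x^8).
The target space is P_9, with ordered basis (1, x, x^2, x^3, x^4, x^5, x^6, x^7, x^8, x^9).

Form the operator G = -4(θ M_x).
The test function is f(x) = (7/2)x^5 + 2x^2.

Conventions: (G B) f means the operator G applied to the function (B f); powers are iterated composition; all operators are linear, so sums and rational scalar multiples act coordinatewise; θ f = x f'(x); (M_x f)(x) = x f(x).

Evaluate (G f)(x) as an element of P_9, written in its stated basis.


g(x) = -84x^6 - 24x^3

M_x f = (7/2)x^6 + 2x^3
θ M_x f = 21x^6 + 6x^3
(-4(θ M_x)) f = -84x^6 - 24x^3


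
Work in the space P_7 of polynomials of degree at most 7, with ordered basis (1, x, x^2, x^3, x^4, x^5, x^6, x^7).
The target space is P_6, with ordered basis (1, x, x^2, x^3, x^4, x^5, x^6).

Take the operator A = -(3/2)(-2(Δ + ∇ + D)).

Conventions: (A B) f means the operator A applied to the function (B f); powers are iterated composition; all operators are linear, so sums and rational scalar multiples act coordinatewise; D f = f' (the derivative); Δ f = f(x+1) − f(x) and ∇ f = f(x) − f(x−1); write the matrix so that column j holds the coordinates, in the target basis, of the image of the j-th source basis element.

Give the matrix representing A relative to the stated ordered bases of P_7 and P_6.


the matrix is [[0, 9, 0, 6, 0, 6, 0, 6]; [0, 0, 18, 0, 24, 0, 36, 0]; [0, 0, 0, 27, 0, 60, 0, 126]; [0, 0, 0, 0, 36, 0, 120, 0]; [0, 0, 0, 0, 0, 45, 0, 210]; [0, 0, 0, 0, 0, 0, 54, 0]; [0, 0, 0, 0, 0, 0, 0, 63]] (rows listed top to bottom)

image of 1: 0
image of x: 9
image of x^2: 18x
image of x^3: 27x^2 + 6
image of x^4: 36x^3 + 24x
image of x^5: 45x^4 + 60x^2 + 6
image of x^6: 54x^5 + 120x^3 + 36x
image of x^7: 63x^6 + 210x^4 + 126x^2 + 6
each image's coordinates form column j of the matrix


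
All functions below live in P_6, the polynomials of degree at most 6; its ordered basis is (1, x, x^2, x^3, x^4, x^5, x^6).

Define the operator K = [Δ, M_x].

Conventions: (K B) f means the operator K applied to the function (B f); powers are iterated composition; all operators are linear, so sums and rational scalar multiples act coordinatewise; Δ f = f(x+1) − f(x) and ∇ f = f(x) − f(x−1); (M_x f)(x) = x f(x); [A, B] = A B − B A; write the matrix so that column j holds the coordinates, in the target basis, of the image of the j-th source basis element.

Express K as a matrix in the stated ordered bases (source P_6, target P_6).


the matrix is [[1, 1, 1, 1, 1, 1, 1]; [0, 1, 2, 3, 4, 5, 6]; [0, 0, 1, 3, 6, 10, 15]; [0, 0, 0, 1, 4, 10, 20]; [0, 0, 0, 0, 1, 5, 15]; [0, 0, 0, 0, 0, 1, 6]; [0, 0, 0, 0, 0, 0, 1]] (rows listed top to bottom)

image of 1: 1
image of x: x + 1
image of x^2: x^2 + 2x + 1
image of x^3: x^3 + 3x^2 + 3x + 1
image of x^4: x^4 + 4x^3 + 6x^2 + 4x + 1
image of x^5: x^5 + 5x^4 + 10x^3 + 10x^2 + 5x + 1
image of x^6: x^6 + 6x^5 + 15x^4 + 20x^3 + 15x^2 + 6x + 1
each image's coordinates form column j of the matrix


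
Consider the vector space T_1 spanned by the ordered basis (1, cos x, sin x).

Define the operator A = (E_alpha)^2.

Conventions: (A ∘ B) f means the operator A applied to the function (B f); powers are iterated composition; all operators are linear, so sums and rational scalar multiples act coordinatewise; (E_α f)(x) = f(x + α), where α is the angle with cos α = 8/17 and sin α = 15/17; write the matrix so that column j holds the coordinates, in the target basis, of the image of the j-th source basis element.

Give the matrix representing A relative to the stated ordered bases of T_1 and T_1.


the matrix is [[1, 0, 0]; [0, -161/289, 240/289]; [0, -240/289, -161/289]] (rows listed top to bottom)

image of 1: 1
image of cos x: -(161/289)cos x - (240/289)sin x
image of sin x: (240/289)cos x - (161/289)sin x
each image's coordinates form column j of the matrix


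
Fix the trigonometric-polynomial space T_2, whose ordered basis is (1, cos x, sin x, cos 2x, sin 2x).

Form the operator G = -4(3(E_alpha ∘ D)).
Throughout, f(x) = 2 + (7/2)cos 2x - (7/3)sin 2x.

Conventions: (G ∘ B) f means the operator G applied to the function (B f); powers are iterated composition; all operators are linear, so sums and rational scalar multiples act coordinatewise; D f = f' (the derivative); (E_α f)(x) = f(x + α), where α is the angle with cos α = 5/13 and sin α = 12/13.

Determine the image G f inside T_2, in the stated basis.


D f = -(14/3)cos 2x - 7sin 2x
E_alpha D f = -(854/507)cos 2x + (1393/169)sin 2x
(3(E_alpha ∘ D)) f = -(854/169)cos 2x + (4179/169)sin 2x
(-4(3(E_alpha ∘ D))) f = (3416/169)cos 2x - (16716/169)sin 2x

g(x) = (3416/169)cos 2x - (16716/169)sin 2x


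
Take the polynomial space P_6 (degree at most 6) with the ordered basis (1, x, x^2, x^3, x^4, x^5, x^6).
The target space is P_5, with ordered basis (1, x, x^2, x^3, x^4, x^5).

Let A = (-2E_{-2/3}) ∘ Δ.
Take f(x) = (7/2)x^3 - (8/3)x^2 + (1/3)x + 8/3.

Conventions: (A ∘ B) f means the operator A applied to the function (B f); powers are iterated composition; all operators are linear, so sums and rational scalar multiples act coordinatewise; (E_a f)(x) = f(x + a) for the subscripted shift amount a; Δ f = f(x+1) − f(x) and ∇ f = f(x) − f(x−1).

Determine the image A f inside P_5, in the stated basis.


the result is g(x) = -21x^2 + (53/3)x - 43/9

Δ f = (21/2)x^2 + (31/6)x + 7/6
E_{-2/3} Δ f = (21/2)x^2 - (53/6)x + 43/18
(-2E_{-2/3}) Δ f = -21x^2 + (53/3)x - 43/9


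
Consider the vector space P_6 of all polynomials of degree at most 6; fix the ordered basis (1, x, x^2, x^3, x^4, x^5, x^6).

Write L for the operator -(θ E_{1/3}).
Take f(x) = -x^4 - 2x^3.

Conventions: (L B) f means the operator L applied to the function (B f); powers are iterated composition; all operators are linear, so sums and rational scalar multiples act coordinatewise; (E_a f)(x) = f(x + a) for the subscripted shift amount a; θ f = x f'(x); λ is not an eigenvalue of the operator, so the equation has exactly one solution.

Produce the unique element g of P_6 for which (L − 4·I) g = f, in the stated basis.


the image equals g(x) = (1/8)x^4 + (3/14)x^3 - (25/252)x^2 - (1/210)x

write g with unknown coordinates in the stated basis and equate coefficients in (L − 4·I) g = f
solving from the highest basis element down gives g = (1/8)x^4 + (3/14)x^3 - (25/252)x^2 - (1/210)x
check: L g = -(1/2)x^4 - (8/7)x^3 - (25/63)x^2 - (2/105)x
so L g − 4·g = -x^4 - 2x^3 = f ✓


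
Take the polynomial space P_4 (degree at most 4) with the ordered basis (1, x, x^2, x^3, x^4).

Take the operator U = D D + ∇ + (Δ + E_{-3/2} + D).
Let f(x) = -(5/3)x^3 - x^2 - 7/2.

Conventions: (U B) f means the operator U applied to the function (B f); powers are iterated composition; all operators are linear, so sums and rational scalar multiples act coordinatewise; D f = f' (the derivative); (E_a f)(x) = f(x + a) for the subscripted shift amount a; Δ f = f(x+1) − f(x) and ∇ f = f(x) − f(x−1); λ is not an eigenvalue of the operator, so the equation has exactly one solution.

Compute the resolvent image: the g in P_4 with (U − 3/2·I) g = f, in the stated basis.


write g with unknown coordinates in the stated basis and equate coefficients in (U − 3/2·I) g = f
solving from the highest basis element down gives g = (10/3)x^3 + 32x^2 + 277x + 6605/6
check: U g = (10/3)x^3 + 47x^2 + (831/2)x + 6591/4
so U g − 3/2·g = -(5/3)x^3 - x^2 - 7/2 = f ✓

g(x) = (10/3)x^3 + 32x^2 + 277x + 6605/6


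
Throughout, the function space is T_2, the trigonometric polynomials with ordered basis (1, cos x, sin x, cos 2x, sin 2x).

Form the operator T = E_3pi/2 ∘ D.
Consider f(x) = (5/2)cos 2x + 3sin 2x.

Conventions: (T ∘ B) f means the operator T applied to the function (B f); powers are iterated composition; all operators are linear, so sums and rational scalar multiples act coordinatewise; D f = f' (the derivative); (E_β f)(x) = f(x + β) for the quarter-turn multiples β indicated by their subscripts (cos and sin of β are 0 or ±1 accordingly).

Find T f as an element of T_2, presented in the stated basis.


the image equals g(x) = -6cos 2x + 5sin 2x

D f = 6cos 2x - 5sin 2x
E_3pi/2 D f = -6cos 2x + 5sin 2x


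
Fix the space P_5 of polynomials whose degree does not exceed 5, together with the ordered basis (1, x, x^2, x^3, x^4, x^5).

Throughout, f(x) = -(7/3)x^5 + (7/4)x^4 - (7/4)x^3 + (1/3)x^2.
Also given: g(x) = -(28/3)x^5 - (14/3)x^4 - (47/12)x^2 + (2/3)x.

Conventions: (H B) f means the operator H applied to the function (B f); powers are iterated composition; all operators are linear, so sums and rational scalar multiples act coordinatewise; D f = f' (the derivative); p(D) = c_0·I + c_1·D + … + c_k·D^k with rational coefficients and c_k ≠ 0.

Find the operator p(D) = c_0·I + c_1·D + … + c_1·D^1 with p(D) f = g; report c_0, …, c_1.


D^0 f = -(7/3)x^5 + (7/4)x^4 - (7/4)x^3 + (1/3)x^2
D^1 f = -(35/3)x^4 + 7x^3 - (21/4)x^2 + (2/3)x
matching coefficients of g against c_0 f + c_1 Df + … from the top degree down determines the c_i
solution: c_0 = 4, c_1 = 1

p(D) = 4·I + D, i.e. c_0 = 4, c_1 = 1


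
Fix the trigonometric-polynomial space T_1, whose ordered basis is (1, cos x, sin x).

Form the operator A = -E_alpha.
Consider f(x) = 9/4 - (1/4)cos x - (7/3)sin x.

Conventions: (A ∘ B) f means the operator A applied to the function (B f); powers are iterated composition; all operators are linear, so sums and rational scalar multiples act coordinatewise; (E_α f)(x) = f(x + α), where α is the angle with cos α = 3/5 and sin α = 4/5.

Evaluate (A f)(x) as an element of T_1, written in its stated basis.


E_alpha f = 9/4 - (121/60)cos x - (6/5)sin x
(-E_alpha) f = -9/4 + (121/60)cos x + (6/5)sin x

the result is g(x) = -9/4 + (121/60)cos x + (6/5)sin x


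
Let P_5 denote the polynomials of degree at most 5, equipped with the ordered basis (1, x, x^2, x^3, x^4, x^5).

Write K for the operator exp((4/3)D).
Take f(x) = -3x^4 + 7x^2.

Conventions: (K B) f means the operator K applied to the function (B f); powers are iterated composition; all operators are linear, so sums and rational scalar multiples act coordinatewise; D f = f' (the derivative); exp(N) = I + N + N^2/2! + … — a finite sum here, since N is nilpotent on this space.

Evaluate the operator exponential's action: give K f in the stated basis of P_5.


order-1 term: -16x^3 + (56/3)x
order-2 term: -32x^2 + 112/9
order-3 term: -(256/9)x
order-4 term: -256/27
the series for exp((4/3)D) f terminates at order 4
exp((4/3)D) f = -3x^4 - 16x^3 - 25x^2 - (88/9)x + 80/27

g(x) = -3x^4 - 16x^3 - 25x^2 - (88/9)x + 80/27


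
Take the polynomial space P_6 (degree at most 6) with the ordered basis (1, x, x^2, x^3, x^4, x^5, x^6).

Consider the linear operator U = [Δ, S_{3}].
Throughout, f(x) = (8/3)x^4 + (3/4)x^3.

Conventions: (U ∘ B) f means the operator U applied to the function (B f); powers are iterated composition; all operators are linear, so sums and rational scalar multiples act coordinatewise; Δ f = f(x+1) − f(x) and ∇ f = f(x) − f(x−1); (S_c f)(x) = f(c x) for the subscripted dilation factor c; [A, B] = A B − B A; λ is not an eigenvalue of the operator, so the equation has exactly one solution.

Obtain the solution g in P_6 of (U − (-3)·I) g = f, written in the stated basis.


write g with unknown coordinates in the stated basis and equate coefficients in (U − (-3)·I) g = f
solving from the highest basis element down gives g = (8/9)x^4 - (255/4)x^3 + (2039/2)x^2 - (23764/9)x - 23197/54
check: U g = 192x^3 - (6117/2)x^2 + (23764/3)x + 23197/18
so U g − (-3)·g = (8/3)x^4 + (3/4)x^3 = f ✓

the result is g(x) = (8/9)x^4 - (255/4)x^3 + (2039/2)x^2 - (23764/9)x - 23197/54


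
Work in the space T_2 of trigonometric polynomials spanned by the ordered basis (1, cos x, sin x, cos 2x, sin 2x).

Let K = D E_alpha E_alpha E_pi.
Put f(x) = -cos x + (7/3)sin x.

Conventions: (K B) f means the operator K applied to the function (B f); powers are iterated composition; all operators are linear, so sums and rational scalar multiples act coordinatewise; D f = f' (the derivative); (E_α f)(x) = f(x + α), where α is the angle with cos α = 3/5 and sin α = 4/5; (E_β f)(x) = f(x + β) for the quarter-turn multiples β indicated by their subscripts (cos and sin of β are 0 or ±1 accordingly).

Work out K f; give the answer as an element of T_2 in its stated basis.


E_pi f = cos x - (7/3)sin x
E_alpha E_pi f = -(19/15)cos x - (11/5)sin x
E_alpha E_alpha E_pi f = -(63/25)cos x - (23/75)sin x
D (E_alpha E_alpha E_pi) f = -(23/75)cos x + (63/25)sin x

the result is g(x) = -(23/75)cos x + (63/25)sin x


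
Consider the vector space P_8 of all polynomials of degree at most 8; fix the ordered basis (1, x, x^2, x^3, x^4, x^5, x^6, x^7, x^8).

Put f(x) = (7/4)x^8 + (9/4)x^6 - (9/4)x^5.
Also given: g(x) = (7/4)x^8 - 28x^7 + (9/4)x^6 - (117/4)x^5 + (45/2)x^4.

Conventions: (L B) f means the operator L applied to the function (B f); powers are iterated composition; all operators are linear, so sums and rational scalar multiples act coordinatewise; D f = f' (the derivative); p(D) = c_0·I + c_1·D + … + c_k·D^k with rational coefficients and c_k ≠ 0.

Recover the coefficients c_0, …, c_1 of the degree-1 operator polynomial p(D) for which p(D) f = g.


D^0 f = (7/4)x^8 + (9/4)x^6 - (9/4)x^5
D^1 f = 14x^7 + (27/2)x^5 - (45/4)x^4
matching coefficients of g against c_0 f + c_1 Df + … from the top degree down determines the c_i
solution: c_0 = 1, c_1 = -2

c_0 = 1, c_1 = -2


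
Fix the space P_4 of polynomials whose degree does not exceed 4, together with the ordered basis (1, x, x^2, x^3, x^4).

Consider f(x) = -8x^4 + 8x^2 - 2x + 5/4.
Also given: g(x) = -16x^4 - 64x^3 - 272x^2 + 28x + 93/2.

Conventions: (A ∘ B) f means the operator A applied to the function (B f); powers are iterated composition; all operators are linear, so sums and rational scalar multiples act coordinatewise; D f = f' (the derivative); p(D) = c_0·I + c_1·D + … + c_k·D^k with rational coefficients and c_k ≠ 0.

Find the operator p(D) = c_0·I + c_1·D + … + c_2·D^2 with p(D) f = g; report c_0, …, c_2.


c_0 = 2, c_1 = 2, c_2 = 3

D^0 f = -8x^4 + 8x^2 - 2x + 5/4
D^1 f = -32x^3 + 16x - 2
D^2 f = -96x^2 + 16
matching coefficients of g against c_0 f + c_1 Df + … from the top degree down determines the c_i
solution: c_0 = 2, c_1 = 2, c_2 = 3


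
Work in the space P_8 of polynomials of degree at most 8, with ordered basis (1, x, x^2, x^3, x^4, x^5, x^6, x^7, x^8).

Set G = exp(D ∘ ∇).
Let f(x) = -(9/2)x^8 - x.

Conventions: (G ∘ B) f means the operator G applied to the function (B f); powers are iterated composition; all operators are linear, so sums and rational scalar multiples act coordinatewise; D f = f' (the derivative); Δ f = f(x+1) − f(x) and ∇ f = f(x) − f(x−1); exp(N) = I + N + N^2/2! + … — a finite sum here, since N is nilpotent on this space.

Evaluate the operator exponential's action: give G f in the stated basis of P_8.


g(x) = -(9/2)x^8 - 252x^6 + 756x^5 - 5040x^4 + 16380x^3 - 42336x^2 + 68291x - 53208

order-1 term: -252x^6 + 756x^5 - 1260x^4 + 1260x^3 - 756x^2 + 252x - 36
order-2 term: -3780x^4 + 15120x^3 - 26460x^2 + 22680x - 7812
order-3 term: -15120x^2 + 45360x - 37800
order-4 term: -7560
the series for exp(D ∘ ∇) f terminates at order 4
exp(D ∘ ∇) f = -(9/2)x^8 - 252x^6 + 756x^5 - 5040x^4 + 16380x^3 - 42336x^2 + 68291x - 53208


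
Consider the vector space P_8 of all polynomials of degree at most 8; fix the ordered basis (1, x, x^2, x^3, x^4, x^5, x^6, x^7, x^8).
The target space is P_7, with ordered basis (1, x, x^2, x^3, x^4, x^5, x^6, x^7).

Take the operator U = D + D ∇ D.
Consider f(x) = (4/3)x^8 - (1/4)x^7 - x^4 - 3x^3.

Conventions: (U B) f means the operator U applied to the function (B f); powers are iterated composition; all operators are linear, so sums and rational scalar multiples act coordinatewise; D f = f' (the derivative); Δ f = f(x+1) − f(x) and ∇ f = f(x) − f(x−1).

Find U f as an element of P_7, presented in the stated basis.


g(x) = (32/3)x^7 - (7/4)x^6 + 448x^5 - (2345/2)x^4 + (4783/3)x^3 - 1234x^2 + (953/2)x - 547/6

D f = (32/3)x^7 - (7/4)x^6 - 4x^3 - 9x^2
D f = (32/3)x^7 - (7/4)x^6 - 4x^3 - 9x^2
∇ D f = (224/3)x^6 - (469/2)x^5 + (4795/12)x^4 - (1225/3)x^3 + (953/4)x^2 - (547/6)x + 209/12
D ∇ D f = 448x^5 - (2345/2)x^4 + (4795/3)x^3 - 1225x^2 + (953/2)x - 547/6
(D + D ∇ D) f = (32/3)x^7 - (7/4)x^6 + 448x^5 - (2345/2)x^4 + (4783/3)x^3 - 1234x^2 + (953/2)x - 547/6


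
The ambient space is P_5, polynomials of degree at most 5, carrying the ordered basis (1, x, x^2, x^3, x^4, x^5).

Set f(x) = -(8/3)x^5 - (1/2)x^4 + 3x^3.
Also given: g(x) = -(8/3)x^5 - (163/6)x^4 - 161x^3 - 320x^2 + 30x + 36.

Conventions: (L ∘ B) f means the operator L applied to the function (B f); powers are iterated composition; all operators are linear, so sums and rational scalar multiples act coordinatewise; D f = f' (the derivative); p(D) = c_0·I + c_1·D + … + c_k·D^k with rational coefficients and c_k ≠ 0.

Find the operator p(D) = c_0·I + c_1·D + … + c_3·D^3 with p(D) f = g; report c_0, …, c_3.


D^0 f = -(8/3)x^5 - (1/2)x^4 + 3x^3
D^1 f = -(40/3)x^4 - 2x^3 + 9x^2
D^2 f = -(160/3)x^3 - 6x^2 + 18x
D^3 f = -160x^2 - 12x + 18
matching coefficients of g against c_0 f + c_1 Df + … from the top degree down determines the c_i
solution: c_0 = 1, c_1 = 2, c_2 = 3, c_3 = 2

p(D) = I + 2·D + 3·D^2 + 2·D^3, i.e. c_0 = 1, c_1 = 2, c_2 = 3, c_3 = 2


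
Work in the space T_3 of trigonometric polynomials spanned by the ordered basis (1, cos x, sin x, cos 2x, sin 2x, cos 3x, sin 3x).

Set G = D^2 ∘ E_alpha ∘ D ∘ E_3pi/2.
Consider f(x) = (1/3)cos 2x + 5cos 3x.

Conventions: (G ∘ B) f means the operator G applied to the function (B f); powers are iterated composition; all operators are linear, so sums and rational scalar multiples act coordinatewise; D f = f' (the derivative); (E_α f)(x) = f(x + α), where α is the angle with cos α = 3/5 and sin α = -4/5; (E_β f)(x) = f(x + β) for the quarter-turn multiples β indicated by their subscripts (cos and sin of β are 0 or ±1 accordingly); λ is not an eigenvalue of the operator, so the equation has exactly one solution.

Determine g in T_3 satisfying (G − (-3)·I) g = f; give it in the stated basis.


write g with unknown coordinates in the stated basis and equate coefficients in (G − (-3)·I) g = f
solving from the highest basis element down gives g = (89/2977)cos 2x - (56/8931)sin 2x - (290/1527)cos 3x - (165/2036)sin 3x
check: G g = (2176/8931)cos 2x + (56/2977)sin 2x + (2835/509)cos 3x + (495/2036)sin 3x
so G g − (-3)·g = (1/3)cos 2x + 5cos 3x = f ✓

g(x) = (89/2977)cos 2x - (56/8931)sin 2x - (290/1527)cos 3x - (165/2036)sin 3x


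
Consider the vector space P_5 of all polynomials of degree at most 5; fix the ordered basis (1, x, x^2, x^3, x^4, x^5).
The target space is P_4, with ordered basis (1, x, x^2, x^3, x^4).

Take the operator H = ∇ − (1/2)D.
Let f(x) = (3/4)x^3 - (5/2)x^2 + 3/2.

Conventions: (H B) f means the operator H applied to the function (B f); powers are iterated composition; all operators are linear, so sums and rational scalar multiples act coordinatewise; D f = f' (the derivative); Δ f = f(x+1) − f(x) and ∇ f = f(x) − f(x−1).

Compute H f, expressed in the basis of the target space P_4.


the image equals g(x) = (9/8)x^2 - (19/4)x + 13/4

∇ f = (9/4)x^2 - (29/4)x + 13/4
D f = (9/4)x^2 - 5x
(-(1/2)D) f = -(9/8)x^2 + (5/2)x
(∇ − (1/2)D) f = (9/8)x^2 - (19/4)x + 13/4


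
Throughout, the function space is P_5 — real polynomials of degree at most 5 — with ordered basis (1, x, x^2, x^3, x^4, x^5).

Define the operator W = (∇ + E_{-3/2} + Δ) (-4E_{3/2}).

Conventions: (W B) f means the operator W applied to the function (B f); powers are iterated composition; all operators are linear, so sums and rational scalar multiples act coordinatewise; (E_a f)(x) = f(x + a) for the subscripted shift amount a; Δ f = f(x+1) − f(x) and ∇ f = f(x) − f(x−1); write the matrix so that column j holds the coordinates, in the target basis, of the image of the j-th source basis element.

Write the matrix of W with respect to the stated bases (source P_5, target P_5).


image of 1: -4
image of x: -4x - 8
image of x^2: -4x^2 - 16x - 24
image of x^3: -4x^3 - 24x^2 - 72x - 62
image of x^4: -4x^4 - 32x^3 - 144x^2 - 248x - 156
image of x^5: -4x^5 - 40x^4 - 240x^3 - 620x^2 - 780x - 781/2
each image's coordinates form column j of the matrix

the matrix is [[-4, -8, -24, -62, -156, -781/2]; [0, -4, -16, -72, -248, -780]; [0, 0, -4, -24, -144, -620]; [0, 0, 0, -4, -32, -240]; [0, 0, 0, 0, -4, -40]; [0, 0, 0, 0, 0, -4]] (rows listed top to bottom)


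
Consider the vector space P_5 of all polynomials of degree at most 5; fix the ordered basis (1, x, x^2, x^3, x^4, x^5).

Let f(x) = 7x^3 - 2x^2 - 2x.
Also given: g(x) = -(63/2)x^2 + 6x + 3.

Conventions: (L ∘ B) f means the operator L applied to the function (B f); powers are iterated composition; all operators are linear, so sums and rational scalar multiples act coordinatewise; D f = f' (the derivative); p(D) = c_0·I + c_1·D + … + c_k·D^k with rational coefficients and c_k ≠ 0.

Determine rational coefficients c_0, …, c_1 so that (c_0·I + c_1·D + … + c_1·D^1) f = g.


D^0 f = 7x^3 - 2x^2 - 2x
D^1 f = 21x^2 - 4x - 2
matching coefficients of g against c_0 f + c_1 Df + … from the top degree down determines the c_i
solution: c_0 = 0, c_1 = -3/2

p(D) = -(3/2)·D, i.e. c_0 = 0, c_1 = -3/2


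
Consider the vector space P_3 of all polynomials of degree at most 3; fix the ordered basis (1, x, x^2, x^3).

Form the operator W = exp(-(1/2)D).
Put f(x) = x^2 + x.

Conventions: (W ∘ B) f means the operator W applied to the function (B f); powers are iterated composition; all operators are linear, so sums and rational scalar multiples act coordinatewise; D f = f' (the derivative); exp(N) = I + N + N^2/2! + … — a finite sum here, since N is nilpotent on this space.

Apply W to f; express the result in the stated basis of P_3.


order-1 term: -x - 1/2
order-2 term: 1/4
the series for exp(-(1/2)D) f terminates at order 2
exp(-(1/2)D) f = x^2 - 1/4

the image equals g(x) = x^2 - 1/4


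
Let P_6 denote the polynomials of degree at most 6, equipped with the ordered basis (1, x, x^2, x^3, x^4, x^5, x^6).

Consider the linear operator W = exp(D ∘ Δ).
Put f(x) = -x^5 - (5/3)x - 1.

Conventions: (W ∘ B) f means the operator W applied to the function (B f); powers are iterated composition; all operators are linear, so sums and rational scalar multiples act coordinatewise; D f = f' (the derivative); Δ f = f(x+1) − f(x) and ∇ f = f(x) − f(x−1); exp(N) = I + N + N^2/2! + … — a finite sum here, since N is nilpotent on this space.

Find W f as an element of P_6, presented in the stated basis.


order-1 term: -20x^3 - 30x^2 - 20x - 5
order-2 term: -60x - 60
the series for exp(D ∘ Δ) f terminates at order 2
exp(D ∘ Δ) f = -x^5 - 20x^3 - 30x^2 - (245/3)x - 66

the result is g(x) = -x^5 - 20x^3 - 30x^2 - (245/3)x - 66


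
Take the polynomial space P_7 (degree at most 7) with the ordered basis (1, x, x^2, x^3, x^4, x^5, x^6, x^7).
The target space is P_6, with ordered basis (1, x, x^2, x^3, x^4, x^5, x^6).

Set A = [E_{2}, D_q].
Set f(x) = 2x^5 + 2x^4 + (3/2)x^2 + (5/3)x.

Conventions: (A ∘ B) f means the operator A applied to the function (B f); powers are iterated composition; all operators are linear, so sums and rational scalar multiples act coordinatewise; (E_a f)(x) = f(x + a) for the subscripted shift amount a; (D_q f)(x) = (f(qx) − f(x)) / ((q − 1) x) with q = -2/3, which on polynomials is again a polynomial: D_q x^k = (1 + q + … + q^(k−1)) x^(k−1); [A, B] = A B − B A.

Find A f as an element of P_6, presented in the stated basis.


the image equals g(x) = (100/81)x^3 - (980/27)x^2 - (1160/81)x - 16165/81

D_q f = (110/81)x^4 + (26/27)x^3 + (1/2)x + 5/3
E_{2} D_q f = (110/81)x^4 + (958/81)x^3 + (1036/27)x^2 + (8993/162)x + 2600/81
E_{2} f = 2x^5 + 22x^4 + 96x^3 + (419/2)x^2 + (695/3)x + 316/3
D_q E_{2} f = (110/81)x^4 + (286/27)x^3 + (224/3)x^2 + (419/6)x + 695/3
[E_{2}, D_q] f = (100/81)x^3 - (980/27)x^2 - (1160/81)x - 16165/81


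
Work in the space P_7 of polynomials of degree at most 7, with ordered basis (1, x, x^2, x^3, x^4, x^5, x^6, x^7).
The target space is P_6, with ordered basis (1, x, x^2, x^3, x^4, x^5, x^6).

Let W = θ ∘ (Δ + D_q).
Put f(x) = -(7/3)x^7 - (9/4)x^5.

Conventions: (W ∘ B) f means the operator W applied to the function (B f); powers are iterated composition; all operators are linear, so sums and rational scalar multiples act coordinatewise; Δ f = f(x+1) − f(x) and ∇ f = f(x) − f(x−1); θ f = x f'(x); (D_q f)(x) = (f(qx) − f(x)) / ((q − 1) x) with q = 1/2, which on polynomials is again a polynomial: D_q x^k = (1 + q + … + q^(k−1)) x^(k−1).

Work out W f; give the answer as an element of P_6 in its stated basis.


Δ f = -(49/3)x^6 - 49x^5 - (1115/12)x^4 - (625/6)x^3 - (143/2)x^2 - (331/12)x - 55/12
D_q f = -(889/192)x^6 - (279/64)x^4
(Δ + D_q) f = -(4025/192)x^6 - 49x^5 - (18677/192)x^4 - (625/6)x^3 - (143/2)x^2 - (331/12)x - 55/12
θ (Δ + D_q) f = -(4025/32)x^6 - 245x^5 - (18677/48)x^4 - (625/2)x^3 - 143x^2 - (331/12)x

the result is g(x) = -(4025/32)x^6 - 245x^5 - (18677/48)x^4 - (625/2)x^3 - 143x^2 - (331/12)x


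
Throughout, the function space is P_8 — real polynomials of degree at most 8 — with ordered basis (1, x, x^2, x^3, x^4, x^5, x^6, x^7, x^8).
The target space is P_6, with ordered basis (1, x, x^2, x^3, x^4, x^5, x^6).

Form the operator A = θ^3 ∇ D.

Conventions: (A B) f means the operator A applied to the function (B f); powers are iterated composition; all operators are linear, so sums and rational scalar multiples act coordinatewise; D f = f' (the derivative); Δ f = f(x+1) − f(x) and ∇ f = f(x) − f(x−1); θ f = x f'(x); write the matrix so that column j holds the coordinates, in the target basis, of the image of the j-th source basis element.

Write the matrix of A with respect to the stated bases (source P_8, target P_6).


image of 1: 0
image of x: 0
image of x^2: 0
image of x^3: 6x
image of x^4: 96x^2 - 12x
image of x^5: 540x^3 - 240x^2 + 20x
image of x^6: 1920x^4 - 1620x^3 + 480x^2 - 30x
image of x^7: 5250x^5 - 6720x^4 + 3780x^3 - 840x^2 + 42x
image of x^8: 12096x^6 - 21000x^5 + 17920x^4 - 7560x^3 + 1344x^2 - 56x
each image's coordinates form column j of the matrix

the matrix is [[0, 0, 0, 0, 0, 0, 0, 0, 0]; [0, 0, 0, 6, -12, 20, -30, 42, -56]; [0, 0, 0, 0, 96, -240, 480, -840, 1344]; [0, 0, 0, 0, 0, 540, -1620, 3780, -7560]; [0, 0, 0, 0, 0, 0, 1920, -6720, 17920]; [0, 0, 0, 0, 0, 0, 0, 5250, -21000]; [0, 0, 0, 0, 0, 0, 0, 0, 12096]] (rows listed top to bottom)


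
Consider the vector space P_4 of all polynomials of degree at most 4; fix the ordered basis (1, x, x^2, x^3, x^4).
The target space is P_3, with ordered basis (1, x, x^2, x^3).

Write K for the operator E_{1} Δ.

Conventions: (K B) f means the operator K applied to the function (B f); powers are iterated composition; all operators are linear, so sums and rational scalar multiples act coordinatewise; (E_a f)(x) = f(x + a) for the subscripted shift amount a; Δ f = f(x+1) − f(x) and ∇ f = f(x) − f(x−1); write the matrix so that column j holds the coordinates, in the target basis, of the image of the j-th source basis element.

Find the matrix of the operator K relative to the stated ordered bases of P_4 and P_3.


image of 1: 0
image of x: 1
image of x^2: 2x + 3
image of x^3: 3x^2 + 9x + 7
image of x^4: 4x^3 + 18x^2 + 28x + 15
each image's coordinates form column j of the matrix

the matrix is [[0, 1, 3, 7, 15]; [0, 0, 2, 9, 28]; [0, 0, 0, 3, 18]; [0, 0, 0, 0, 4]] (rows listed top to bottom)


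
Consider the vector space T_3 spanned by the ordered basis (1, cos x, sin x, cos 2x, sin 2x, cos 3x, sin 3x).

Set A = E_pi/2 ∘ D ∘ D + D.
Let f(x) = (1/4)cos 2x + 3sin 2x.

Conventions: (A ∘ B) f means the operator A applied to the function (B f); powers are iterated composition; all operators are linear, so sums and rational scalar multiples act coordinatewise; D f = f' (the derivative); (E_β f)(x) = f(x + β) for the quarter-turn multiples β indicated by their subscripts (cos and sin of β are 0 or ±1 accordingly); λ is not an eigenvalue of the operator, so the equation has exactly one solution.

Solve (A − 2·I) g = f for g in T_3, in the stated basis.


write g with unknown coordinates in the stated basis and equate coefficients in (A − 2·I) g = f
solving from the highest basis element down gives g = -(11/16)cos 2x + (13/16)sin 2x
check: A g = -(9/8)cos 2x + (37/8)sin 2x
so A g − 2·g = (1/4)cos 2x + 3sin 2x = f ✓

the image equals g(x) = -(11/16)cos 2x + (13/16)sin 2x


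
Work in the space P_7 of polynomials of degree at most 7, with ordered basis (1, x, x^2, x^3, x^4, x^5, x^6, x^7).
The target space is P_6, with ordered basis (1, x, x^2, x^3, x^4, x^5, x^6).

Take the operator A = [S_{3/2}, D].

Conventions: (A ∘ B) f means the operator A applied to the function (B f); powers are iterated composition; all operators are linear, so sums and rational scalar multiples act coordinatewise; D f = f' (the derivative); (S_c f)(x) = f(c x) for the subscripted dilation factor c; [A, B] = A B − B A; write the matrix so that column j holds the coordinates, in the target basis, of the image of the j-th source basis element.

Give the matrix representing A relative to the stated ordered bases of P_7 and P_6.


the matrix is [[0, -1/2, 0, 0, 0, 0, 0, 0]; [0, 0, -3/2, 0, 0, 0, 0, 0]; [0, 0, 0, -27/8, 0, 0, 0, 0]; [0, 0, 0, 0, -27/4, 0, 0, 0]; [0, 0, 0, 0, 0, -405/32, 0, 0]; [0, 0, 0, 0, 0, 0, -729/32, 0]; [0, 0, 0, 0, 0, 0, 0, -5103/128]] (rows listed top to bottom)

image of 1: 0
image of x: -1/2
image of x^2: -(3/2)x
image of x^3: -(27/8)x^2
image of x^4: -(27/4)x^3
image of x^5: -(405/32)x^4
image of x^6: -(729/32)x^5
image of x^7: -(5103/128)x^6
each image's coordinates form column j of the matrix


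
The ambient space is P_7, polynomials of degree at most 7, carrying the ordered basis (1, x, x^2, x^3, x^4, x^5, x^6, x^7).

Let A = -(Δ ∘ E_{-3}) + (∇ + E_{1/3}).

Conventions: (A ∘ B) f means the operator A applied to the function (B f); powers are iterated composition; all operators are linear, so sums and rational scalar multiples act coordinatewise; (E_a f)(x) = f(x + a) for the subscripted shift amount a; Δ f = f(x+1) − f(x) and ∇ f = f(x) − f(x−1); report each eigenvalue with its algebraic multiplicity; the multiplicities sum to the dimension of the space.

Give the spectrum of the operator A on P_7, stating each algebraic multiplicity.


λ = 1 (multiplicity 8)

image of 1: 1
image of x: x + 1/3
image of x^2: x^2 + (2/3)x + 37/9
image of x^3: x^3 + x^2 + (37/3)x - 485/27
image of x^4: x^4 + (4/3)x^3 + (74/3)x^2 - (1940/27)x + 5185/81
image of x^5: x^5 + (5/3)x^4 + (370/9)x^3 - (4850/27)x^2 + (25925/81)x - 51029/243
image of x^6: x^6 + 2x^5 + (185/3)x^4 - (9700/27)x^3 + (25925/27)x^2 - (102058/81)x + 484057/729
image of x^7: x^7 + (7/3)x^6 + (259/3)x^5 - (16975/27)x^4 + (181475/81)x^3 - (357203/81)x^2 + (3388399/729)x - 4500845/2187
the matrix is upper triangular; its diagonal is (1, 1, 1, 1, 1, 1, 1, 1)
for a triangular matrix the eigenvalues are the diagonal entries, with algebraic multiplicity their repetition count


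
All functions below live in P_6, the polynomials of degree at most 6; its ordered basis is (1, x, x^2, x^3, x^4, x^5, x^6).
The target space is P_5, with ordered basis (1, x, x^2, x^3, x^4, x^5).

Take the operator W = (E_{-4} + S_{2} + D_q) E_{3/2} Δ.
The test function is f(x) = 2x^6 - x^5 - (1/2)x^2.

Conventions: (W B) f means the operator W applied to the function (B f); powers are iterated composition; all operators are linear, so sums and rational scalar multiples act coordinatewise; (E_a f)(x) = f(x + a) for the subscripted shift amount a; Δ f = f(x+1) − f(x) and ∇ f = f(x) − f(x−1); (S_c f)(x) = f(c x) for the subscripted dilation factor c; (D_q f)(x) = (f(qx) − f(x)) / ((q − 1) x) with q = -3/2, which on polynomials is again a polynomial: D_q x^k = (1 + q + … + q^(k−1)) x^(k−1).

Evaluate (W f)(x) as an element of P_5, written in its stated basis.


Δ f = 12x^5 + 25x^4 + 30x^3 + 20x^2 + 6x + 1/2
E_{3/2} Δ f = 12x^5 + 115x^4 + 450x^3 + (1795/2)x^2 + (3639/4)x + 5975/16
E_{-4} (E_{3/2} Δ) f = 12x^5 - 125x^4 + 530x^3 - (2285/2)x^2 + (4999/4)x - 8857/16
S_{2} (E_{3/2} Δ) f = 384x^5 + 1840x^4 + 3600x^3 + 3590x^2 + (3639/2)x + 5975/16
D_q (E_{3/2} Δ) f = (165/4)x^4 - (1495/8)x^3 + (1575/2)x^2 - (1795/4)x + 3639/4
(E_{-4} + S_{2} + D_q) (E_{3/2} Δ) f = 396x^5 + (7025/4)x^4 + (31545/8)x^3 + 3235x^2 + (5241/2)x + 5837/8

the image equals g(x) = 396x^5 + (7025/4)x^4 + (31545/8)x^3 + 3235x^2 + (5241/2)x + 5837/8


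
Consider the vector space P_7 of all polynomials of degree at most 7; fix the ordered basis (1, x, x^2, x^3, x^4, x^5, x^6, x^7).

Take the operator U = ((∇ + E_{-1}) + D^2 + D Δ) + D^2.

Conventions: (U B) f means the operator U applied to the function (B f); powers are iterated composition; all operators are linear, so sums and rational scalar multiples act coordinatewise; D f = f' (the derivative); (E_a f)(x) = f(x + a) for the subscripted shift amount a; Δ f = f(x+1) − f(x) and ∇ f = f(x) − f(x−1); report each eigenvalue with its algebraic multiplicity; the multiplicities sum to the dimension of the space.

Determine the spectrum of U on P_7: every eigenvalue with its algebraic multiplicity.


image of 1: 1
image of x: x
image of x^2: x^2 + 6
image of x^3: x^3 + 18x + 3
image of x^4: x^4 + 36x^2 + 12x + 4
image of x^5: x^5 + 60x^3 + 30x^2 + 20x + 5
image of x^6: x^6 + 90x^4 + 60x^3 + 60x^2 + 30x + 6
image of x^7: x^7 + 126x^5 + 105x^4 + 140x^3 + 105x^2 + 42x + 7
the matrix is upper triangular; its diagonal is (1, 1, 1, 1, 1, 1, 1, 1)
for a triangular matrix the eigenvalues are the diagonal entries, with algebraic multiplicity their repetition count

λ = 1 (multiplicity 8)


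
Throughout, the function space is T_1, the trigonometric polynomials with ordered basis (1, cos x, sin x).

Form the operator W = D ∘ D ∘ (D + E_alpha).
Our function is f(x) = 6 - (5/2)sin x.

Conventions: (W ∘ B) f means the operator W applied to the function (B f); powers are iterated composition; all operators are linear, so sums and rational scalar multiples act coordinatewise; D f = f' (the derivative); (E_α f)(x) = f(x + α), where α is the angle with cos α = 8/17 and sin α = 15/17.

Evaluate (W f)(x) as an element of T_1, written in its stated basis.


D f = -(5/2)cos x
E_alpha f = 6 - (75/34)cos x - (20/17)sin x
(D + E_alpha) f = 6 - (80/17)cos x - (20/17)sin x
D (D + E_alpha) f = -(20/17)cos x + (80/17)sin x
D D (D + E_alpha) f = (80/17)cos x + (20/17)sin x

g(x) = (80/17)cos x + (20/17)sin x


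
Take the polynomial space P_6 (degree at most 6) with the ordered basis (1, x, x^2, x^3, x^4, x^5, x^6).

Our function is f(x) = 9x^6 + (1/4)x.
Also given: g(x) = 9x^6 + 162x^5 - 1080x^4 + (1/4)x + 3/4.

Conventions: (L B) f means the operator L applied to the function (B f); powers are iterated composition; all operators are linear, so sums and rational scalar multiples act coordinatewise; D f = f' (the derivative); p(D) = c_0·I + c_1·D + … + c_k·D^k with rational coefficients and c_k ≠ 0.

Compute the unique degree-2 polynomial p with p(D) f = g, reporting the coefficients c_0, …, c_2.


D^0 f = 9x^6 + (1/4)x
D^1 f = 54x^5 + 1/4
D^2 f = 270x^4
matching coefficients of g against c_0 f + c_1 Df + … from the top degree down determines the c_i
solution: c_0 = 1, c_1 = 3, c_2 = -4

p(D) = I + 3·D − 4·D^2, i.e. c_0 = 1, c_1 = 3, c_2 = -4


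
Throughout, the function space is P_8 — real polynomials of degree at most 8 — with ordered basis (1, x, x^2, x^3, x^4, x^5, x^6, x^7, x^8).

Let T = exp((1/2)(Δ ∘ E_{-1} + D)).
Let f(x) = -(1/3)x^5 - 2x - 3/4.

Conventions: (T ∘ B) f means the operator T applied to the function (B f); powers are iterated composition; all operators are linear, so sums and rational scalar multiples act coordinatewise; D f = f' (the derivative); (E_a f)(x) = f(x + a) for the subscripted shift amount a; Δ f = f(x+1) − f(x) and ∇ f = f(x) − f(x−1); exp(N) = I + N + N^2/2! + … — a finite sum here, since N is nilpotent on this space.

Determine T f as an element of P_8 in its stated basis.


the result is g(x) = -(1/3)x^5 - (5/3)x^4 - (5/3)x^3 - (29/12)x - 17/6

order-1 term: -(5/3)x^4 + (5/3)x^3 - (5/3)x^2 + (5/6)x - 13/6
order-2 term: -(10/3)x^3 + 5x^2 - (55/12)x + 5/3
order-3 term: -(10/3)x^2 + 5x - 35/12
order-4 term: -(5/3)x + 5/3
order-5 term: -1/3
the series for exp((1/2)(Δ ∘ E_{-1} + D)) f terminates at order 5
exp((1/2)(Δ ∘ E_{-1} + D)) f = -(1/3)x^5 - (5/3)x^4 - (5/3)x^3 - (29/12)x - 17/6


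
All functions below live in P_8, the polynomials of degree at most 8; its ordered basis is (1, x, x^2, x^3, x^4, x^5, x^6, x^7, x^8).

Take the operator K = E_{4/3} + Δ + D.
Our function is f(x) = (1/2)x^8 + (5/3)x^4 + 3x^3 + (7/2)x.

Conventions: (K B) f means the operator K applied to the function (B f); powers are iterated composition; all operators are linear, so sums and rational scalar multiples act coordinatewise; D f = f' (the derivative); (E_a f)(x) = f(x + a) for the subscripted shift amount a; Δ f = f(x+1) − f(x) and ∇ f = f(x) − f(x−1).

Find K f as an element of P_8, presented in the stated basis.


the result is g(x) = (1/2)x^8 + (40/3)x^7 + (350/9)x^6 + (2548/27)x^5 + (11930/81)x^4 + (41605/243)x^3 + (109670/729)x^2 + (371507/4374)x + 448855/13122

E_{4/3} f = (1/2)x^8 + (16/3)x^7 + (224/9)x^6 + (1792/27)x^5 + (9095/81)x^4 + (31561/243)x^3 + (79052/729)x^2 + (285485/4374)x + 144602/6561
Δ f = 4x^7 + 14x^6 + 28x^5 + 35x^4 + (104/3)x^3 + 33x^2 + (59/3)x + 26/3
D f = 4x^7 + (20/3)x^3 + 9x^2 + 7/2
(E_{4/3} + Δ + D) f = (1/2)x^8 + (40/3)x^7 + (350/9)x^6 + (2548/27)x^5 + (11930/81)x^4 + (41605/243)x^3 + (109670/729)x^2 + (371507/4374)x + 448855/13122


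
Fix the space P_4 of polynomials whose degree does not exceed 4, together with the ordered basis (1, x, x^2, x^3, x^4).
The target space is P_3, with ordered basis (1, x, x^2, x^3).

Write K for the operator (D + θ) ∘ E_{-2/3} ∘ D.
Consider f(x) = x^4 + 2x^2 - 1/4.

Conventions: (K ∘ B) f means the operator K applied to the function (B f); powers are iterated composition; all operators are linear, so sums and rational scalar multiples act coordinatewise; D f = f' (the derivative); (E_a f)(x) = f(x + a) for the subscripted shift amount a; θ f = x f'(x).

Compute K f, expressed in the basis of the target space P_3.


the image equals g(x) = 12x^3 - 4x^2 - (20/3)x + 28/3

D f = 4x^3 + 4x
E_{-2/3} D f = 4x^3 - 8x^2 + (28/3)x - 104/27
D E_{-2/3} D f = 12x^2 - 16x + 28/3
θ E_{-2/3} D f = 12x^3 - 16x^2 + (28/3)x
(D + θ) E_{-2/3} D f = 12x^3 - 4x^2 - (20/3)x + 28/3


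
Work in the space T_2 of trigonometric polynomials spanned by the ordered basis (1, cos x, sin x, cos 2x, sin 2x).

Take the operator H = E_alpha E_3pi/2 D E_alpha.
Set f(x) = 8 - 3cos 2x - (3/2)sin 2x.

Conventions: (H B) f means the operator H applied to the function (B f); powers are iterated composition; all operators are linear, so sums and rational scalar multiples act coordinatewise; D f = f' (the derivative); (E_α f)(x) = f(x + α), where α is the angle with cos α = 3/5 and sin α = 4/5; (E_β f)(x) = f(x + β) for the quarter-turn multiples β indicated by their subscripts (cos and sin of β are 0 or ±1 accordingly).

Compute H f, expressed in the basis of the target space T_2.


E_alpha f = 8 - (3/5)cos 2x + (33/10)sin 2x
D E_alpha f = (33/5)cos 2x + (6/5)sin 2x
E_3pi/2 (D E_alpha) f = -(33/5)cos 2x - (6/5)sin 2x
E_alpha E_3pi/2 (D E_alpha) f = (87/125)cos 2x + (834/125)sin 2x

g(x) = (87/125)cos 2x + (834/125)sin 2x


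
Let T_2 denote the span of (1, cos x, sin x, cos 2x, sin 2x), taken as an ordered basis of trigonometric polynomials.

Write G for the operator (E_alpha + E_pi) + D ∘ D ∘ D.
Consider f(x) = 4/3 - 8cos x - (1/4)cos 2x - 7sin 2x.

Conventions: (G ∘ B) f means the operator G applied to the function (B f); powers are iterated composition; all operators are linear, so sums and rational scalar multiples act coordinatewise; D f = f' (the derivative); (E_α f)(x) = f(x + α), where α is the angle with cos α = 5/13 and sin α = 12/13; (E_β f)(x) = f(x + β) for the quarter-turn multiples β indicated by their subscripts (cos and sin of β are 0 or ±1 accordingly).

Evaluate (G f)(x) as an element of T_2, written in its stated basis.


E_alpha f = 4/3 - (40/13)cos x + (96/13)sin x - (3241/676)cos 2x + (863/169)sin 2x
E_pi f = 4/3 + 8cos x - (1/4)cos 2x - 7sin 2x
(E_alpha + E_pi) f = 8/3 + (64/13)cos x + (96/13)sin x - (1705/338)cos 2x - (320/169)sin 2x
D f = 8sin x - 14cos 2x + (1/2)sin 2x
D D f = 8cos x + cos 2x + 28sin 2x
D D D f = -8sin x + 56cos 2x - 2sin 2x
((E_alpha + E_pi) + D ∘ D ∘ D) f = 8/3 + (64/13)cos x - (8/13)sin x + (17223/338)cos 2x - (658/169)sin 2x

the image equals g(x) = 8/3 + (64/13)cos x - (8/13)sin x + (17223/338)cos 2x - (658/169)sin 2x
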